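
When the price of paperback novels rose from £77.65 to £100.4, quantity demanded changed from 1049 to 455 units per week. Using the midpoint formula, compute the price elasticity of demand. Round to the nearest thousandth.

-3.091

%ΔQ = (455 − 1049)/[(1049 + 455)/2] = -594/752 ≈ -0.7899.
%ΔP = (100.4 − 77.65)/[(77.65 + 100.4)/2] = 22.75/89.025 ≈ 0.2555.
Arc elasticity E = %ΔQ/%ΔP ≈ -0.7899/0.2555 ≈ -3.091.
|E| > 1: demand is elastic over this range.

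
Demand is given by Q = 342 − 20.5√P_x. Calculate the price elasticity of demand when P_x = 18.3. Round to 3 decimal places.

-0.172

At P_x = 18.3, Q = 254.3041.
dQ/dP_x = −20.5/(2√P_x) = −20.5/(2·4.2778).
Point elasticity E = (dQ/dP_x)·(P_x/Q) = -2.3961 × 18.3/254.3041 ≈ -0.172.
|E| < 1, so demand is inelastic at this price.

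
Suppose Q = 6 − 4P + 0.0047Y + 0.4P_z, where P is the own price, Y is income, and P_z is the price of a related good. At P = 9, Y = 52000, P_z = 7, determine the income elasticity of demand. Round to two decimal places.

1.13

Substituting, Q = 6 − 4(9) + 0.0047(52000) + 0.4(7) = 6 − 36 + 244.4 + 2.8 = 217.2.
∂Q/∂Y = +0.0047, so E_I = 0.0047·(52000/217.2) ≈ 1.13.
E_I > 1: normal good (luxury).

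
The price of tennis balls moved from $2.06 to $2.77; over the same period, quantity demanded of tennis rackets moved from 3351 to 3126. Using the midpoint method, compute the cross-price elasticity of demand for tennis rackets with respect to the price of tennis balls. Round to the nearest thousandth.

-0.236

%ΔQ_x = (3126 − 3351)/[(3351+3126)/2] = -225/3238.5 ≈ -0.0695.
%ΔP_y = (2.77 − 2.06)/[(2.06+2.77)/2] ≈ 0.2940.
E_xy = -0.0695/0.2940 ≈ -0.236.
E_xy < 0, so tennis rackets and tennis balls are complements.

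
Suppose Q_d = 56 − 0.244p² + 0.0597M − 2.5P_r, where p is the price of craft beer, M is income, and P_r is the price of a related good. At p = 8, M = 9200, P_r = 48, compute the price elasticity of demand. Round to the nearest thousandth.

Substituting, Q_d = 56 − 0.244(8)² + 0.0597(9200) − 2.5(48) = 56 − 15.616 + 549.24 − 120 = 469.624.
∂Q_d/∂p = −2·0.244·p = -3.904, so E_p = -3.904·(8/469.624) ≈ -0.067.
|E_p| < 1: demand is inelastic.

-0.067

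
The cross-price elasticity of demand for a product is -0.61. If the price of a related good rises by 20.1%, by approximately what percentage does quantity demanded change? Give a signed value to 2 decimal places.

%ΔQ ≈ E × %ΔP_y = (-0.61) × (20.1%) ≈ -12.26%.

-12.26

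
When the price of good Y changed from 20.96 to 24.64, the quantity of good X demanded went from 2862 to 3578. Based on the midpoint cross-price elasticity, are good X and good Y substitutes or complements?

substitutes

%ΔQ_x = (3578 − 2862)/[(2862+3578)/2] = 716/3220 ≈ 0.2224.
%ΔP_y = (24.64 − 20.96)/[(20.96+24.64)/2] ≈ 0.1614.
E_xy = 0.2224/0.1614 ≈ 1.378.
E_xy > 0, so the goods are substitutes.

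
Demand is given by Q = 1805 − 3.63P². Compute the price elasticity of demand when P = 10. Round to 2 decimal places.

At P = 10, Q = 1442.
dQ/dP = −2·3.63·P = −72.6.
Point elasticity E = (dQ/dP)·(P/Q) = -72.6 × 10/1442 ≈ -0.50.
|E| < 1, so demand is inelastic at this price.

-0.50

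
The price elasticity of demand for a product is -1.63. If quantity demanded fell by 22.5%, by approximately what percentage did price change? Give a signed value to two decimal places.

13.80

%ΔQ ≈ E × %ΔP ⇒ %ΔP = %ΔQ / E = (-22.5%)/(-1.63) ≈ 13.80%.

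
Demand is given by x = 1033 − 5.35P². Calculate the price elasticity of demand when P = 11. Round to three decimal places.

At P = 11, x = 385.65.
dx/dP = −2·5.35·P = −117.7.
Point elasticity E = (dx/dP)·(P/x) = -117.7 × 11/385.65 ≈ -3.357.
|E| > 1, so demand is elastic at this price.

-3.357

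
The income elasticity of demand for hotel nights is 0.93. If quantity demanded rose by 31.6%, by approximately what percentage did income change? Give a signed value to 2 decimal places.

%ΔQ ≈ E × %ΔI ⇒ %ΔI = %ΔQ / E = (31.6%)/(0.93) ≈ 33.98%.

33.98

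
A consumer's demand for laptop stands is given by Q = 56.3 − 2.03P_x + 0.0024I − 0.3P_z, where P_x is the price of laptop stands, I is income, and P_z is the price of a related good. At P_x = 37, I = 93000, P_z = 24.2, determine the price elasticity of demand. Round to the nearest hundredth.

-0.38

At the given point, Q = 56.3 − 2.03(37) + 0.0024(93000) − 0.3(24.2) = 56.3 − 75.11 + 223.2 − 7.26 = 197.13.
∂Q/∂P_x = −2.03, so E_p = (−2.03)·(37/197.13) ≈ -0.38.
|E_p| < 1: demand is inelastic.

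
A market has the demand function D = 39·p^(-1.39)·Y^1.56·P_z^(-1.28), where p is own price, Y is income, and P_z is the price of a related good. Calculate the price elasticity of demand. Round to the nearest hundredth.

For a Cobb–Douglas (constant-elasticity) form D = A·p^α·…, the elasticity with respect to p equals the exponent α at every point.
Here the exponent on p is -1.39, so the price elasticity of demand is -1.39.

-1.39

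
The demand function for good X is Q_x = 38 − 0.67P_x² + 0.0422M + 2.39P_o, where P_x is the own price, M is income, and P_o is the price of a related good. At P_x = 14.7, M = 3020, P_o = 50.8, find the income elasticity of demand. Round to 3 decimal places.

0.897

Q_x = 38 − 0.67(14.7)² + 0.0422(3020) + 2.39(50.8) = 38 − 144.7803 + 127.444 + 121.412 = 142.0757.
∂Q_x/∂M = +0.0422, so E_I = 0.0422·(3020/142.0757) ≈ 0.897.
E_I ∈ (0,1): normal good (necessity).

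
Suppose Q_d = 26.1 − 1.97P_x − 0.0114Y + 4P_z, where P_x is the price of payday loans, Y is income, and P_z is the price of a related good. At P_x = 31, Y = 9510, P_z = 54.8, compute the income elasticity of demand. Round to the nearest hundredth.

-1.43

Q_d = 26.1 − 1.97(31) − 0.0114(9510) + 4(54.8) = 26.1 − 61.07 − 108.414 + 219.2 = 75.816.
∂Q_d/∂Y = −0.0114, so E_I = -0.0114·(9510/75.816) ≈ -1.43.
E_I < 0: inferior good.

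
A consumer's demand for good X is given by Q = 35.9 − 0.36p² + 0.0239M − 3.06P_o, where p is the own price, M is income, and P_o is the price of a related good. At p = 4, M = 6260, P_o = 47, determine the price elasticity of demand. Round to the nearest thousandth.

-0.321

Substituting, Q = 35.9 − 0.36(4)² + 0.0239(6260) − 3.06(47) = 35.9 − 5.76 + 149.614 − 143.82 = 35.934.
∂Q/∂p = −2·0.36·p = -2.88, so E_p = -2.88·(4/35.934) ≈ -0.321.
|E_p| < 1: demand is inelastic.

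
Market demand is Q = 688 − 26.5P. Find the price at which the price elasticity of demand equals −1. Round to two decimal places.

For linear demand Q = a − bP, E = −bP/(a − bP). |E| = 1 ⇒ bP = a − bP ⇒ P = a/(2b).
P = 688/(2·26.5) ≈ 12.98.

12.98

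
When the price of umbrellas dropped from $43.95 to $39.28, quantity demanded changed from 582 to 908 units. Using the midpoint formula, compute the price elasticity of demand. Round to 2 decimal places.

%ΔQ = (908 − 582)/[(582 + 908)/2] = 326/745 ≈ 0.4376.
%Δp = (39.28 − 43.95)/[(43.95 + 39.28)/2] = -4.67/41.615 ≈ -0.1122.
Arc elasticity E = %ΔQ/%Δp ≈ 0.4376/-0.1122 ≈ -3.90.
|E| > 1: demand is elastic over this range.

-3.90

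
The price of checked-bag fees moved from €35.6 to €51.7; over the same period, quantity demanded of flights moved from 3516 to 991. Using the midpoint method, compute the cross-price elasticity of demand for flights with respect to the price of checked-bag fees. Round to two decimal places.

%ΔQ_x = (991 − 3516)/[(3516+991)/2] = -2525/2253.5 ≈ -1.1205.
%ΔP_y = (51.7 − 35.6)/[(35.6+51.7)/2] ≈ 0.3688.
E_xy = -1.1205/0.3688 ≈ -3.04.
E_xy < 0, so flights and checked-bag fees are complements.

-3.04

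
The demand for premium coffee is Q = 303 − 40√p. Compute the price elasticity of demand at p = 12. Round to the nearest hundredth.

-0.42

At p = 12, Q = 164.4359.
dQ/dp = −40/(2√p) = −40/(2·3.4641).
Point elasticity E = (dQ/dp)·(p/Q) = -5.7735 × 12/164.4359 ≈ -0.42.
|E| < 1, so demand is inelastic at this price.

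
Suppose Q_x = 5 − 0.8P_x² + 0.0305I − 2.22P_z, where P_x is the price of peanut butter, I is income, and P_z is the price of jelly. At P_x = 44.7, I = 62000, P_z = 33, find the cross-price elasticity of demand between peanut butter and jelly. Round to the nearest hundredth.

-0.33

Substituting, Q_x = 5 − 0.8(44.7)² + 0.0305(62000) − 2.22(33) = 5 − 1598.472 + 1891 − 73.26 = 224.268.
∂Q_x/∂P_z = −2.22, so E_xy = -2.22·(33/224.268) ≈ -0.33.
E_xy < 0: the goods are complements.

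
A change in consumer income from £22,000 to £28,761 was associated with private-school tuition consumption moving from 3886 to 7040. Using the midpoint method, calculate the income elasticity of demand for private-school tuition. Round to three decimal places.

2.167

%ΔQ = (7040 − 3886)/[(3886+7040)/2] = 3154/5463 ≈ 0.5773.
%ΔI = (28,761 − 22,000)/[(22,000+28,761)/2] = 6761/25380.5 ≈ 0.2664.
E_I = %ΔQ/%ΔI ≈ 2.167.
E_I > 1: normal good (luxury).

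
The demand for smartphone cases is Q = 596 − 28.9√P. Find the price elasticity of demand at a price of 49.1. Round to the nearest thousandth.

At P = 49.1, Q = 393.4937.
dQ/dP = −28.9/(2√P) = −28.9/(2·7.0071).
Point elasticity E = (dQ/dP)·(P/Q) = -2.0622 × 49.1/393.4937 ≈ -0.257.
|E| < 1, so demand is inelastic at this price.

-0.257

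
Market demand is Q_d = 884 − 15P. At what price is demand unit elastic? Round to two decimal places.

For linear demand Q_d = a − bP, E = −bP/(a − bP). |E| = 1 ⇒ bP = a − bP ⇒ P = a/(2b).
P = 884/(2·15) ≈ 29.47.

29.47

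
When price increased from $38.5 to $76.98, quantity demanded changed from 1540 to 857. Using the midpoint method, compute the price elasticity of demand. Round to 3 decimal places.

-0.855

%Δq = (857 − 1540)/[(1540 + 857)/2] = -683/1198.5 ≈ -0.5699.
%ΔP = (76.98 − 38.5)/[(38.5 + 76.98)/2] = 38.48/57.74 ≈ 0.6664.
Arc elasticity E = %Δq/%ΔP ≈ -0.5699/0.6664 ≈ -0.855.
|E| < 1: demand is inelastic over this range.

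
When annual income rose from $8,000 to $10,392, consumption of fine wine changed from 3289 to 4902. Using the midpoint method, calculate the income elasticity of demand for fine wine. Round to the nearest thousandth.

1.514

%ΔQ = (4902 − 3289)/[(3289+4902)/2] = 1613/4095.5 ≈ 0.3938.
%ΔI = (10,392 − 8,000)/[(8,000+10,392)/2] = 2392/9196 ≈ 0.2601.
E_I = %ΔQ/%ΔI ≈ 1.514.
E_I > 1: normal good (luxury).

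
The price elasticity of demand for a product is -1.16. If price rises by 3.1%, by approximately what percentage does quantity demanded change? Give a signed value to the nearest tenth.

-3.6

%ΔQ ≈ E × %ΔP = (-1.16) × (3.1%) ≈ -3.6%.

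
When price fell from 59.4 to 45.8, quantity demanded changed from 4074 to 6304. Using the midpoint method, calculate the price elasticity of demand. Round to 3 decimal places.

-1.662

%ΔQ = (6304 − 4074)/[(4074 + 6304)/2] = 2230/5189 ≈ 0.4298.
%Δp = (45.8 − 59.4)/[(59.4 + 45.8)/2] = -13.6/52.6 ≈ -0.2586.
Arc elasticity E = %ΔQ/%Δp ≈ 0.4298/-0.2586 ≈ -1.662.
|E| > 1: demand is elastic over this range.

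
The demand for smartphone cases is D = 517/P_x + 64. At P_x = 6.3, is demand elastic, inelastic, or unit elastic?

inelastic

At P_x = 6.3, D = 146.0635.
dD/dP_x = −517/P_x² = −13.026.
Point elasticity E = (dD/dP_x)·(P_x/D) = -13.026 × 6.3/146.0635 ≈ -0.562.
|E| ≈ 0.562 < 1, so demand is inelastic.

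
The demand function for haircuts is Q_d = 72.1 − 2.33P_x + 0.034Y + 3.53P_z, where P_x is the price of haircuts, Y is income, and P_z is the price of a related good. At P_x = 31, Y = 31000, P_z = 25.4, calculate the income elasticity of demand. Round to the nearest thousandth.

0.922

Substituting, Q_d = 72.1 − 2.33(31) + 0.034(31000) + 3.53(25.4) = 72.1 − 72.23 + 1054 + 89.662 = 1143.532.
∂Q_d/∂Y = +0.034, so E_I = 0.034·(31000/1143.532) ≈ 0.922.
E_I ∈ (0,1): normal good (necessity).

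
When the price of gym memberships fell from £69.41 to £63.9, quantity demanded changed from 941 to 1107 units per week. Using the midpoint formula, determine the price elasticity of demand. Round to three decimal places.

%Δq = (1107 − 941)/[(941 + 1107)/2] = 166/1024 ≈ 0.1621.
%ΔP = (63.9 − 69.41)/[(69.41 + 63.9)/2] = -5.51/66.655 ≈ -0.0827.
Arc elasticity E = %Δq/%ΔP ≈ 0.1621/-0.0827 ≈ -1.961.
|E| > 1: demand is elastic over this range.

-1.961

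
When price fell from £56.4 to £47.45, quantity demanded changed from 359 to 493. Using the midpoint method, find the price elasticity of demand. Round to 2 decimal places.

-1.82

%ΔQ = (493 − 359)/[(359 + 493)/2] = 134/426 ≈ 0.3146.
%Δp = (47.45 − 56.4)/[(56.4 + 47.45)/2] = -8.95/51.925 ≈ -0.1724.
Arc elasticity E = %ΔQ/%Δp ≈ 0.3146/-0.1724 ≈ -1.82.
|E| > 1: demand is elastic over this range.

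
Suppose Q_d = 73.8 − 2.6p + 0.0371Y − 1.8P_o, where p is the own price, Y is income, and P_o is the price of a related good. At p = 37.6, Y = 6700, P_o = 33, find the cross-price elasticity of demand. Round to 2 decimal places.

-0.36

At the given point, Q_d = 73.8 − 2.6(37.6) + 0.0371(6700) − 1.8(33) = 73.8 − 97.76 + 248.57 − 59.4 = 165.21.
∂Q_d/∂P_o = −1.8, so E_xy = -1.8·(33/165.21) ≈ -0.36.
E_xy < 0: the goods are complements.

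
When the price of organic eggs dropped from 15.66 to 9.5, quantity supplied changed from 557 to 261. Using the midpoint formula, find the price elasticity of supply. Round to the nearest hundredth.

1.48

%Δq = (261 − 557)/[(557 + 261)/2] = -296/409 ≈ -0.7237.
%Δp = (9.5 − 15.66)/[(15.66 + 9.5)/2] = -6.16/12.58 ≈ -0.4897.
Arc elasticity E = %Δq/%Δp ≈ -0.7237/-0.4897 ≈ 1.48.
|E| > 1: supply is elastic over this range.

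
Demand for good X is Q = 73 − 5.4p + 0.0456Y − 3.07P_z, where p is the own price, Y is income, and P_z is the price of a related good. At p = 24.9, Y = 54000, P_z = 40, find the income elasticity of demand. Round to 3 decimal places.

1.081

First evaluate Q: 73 − 5.4(24.9) + 0.0456(54000) − 3.07(40) = 73 − 134.46 + 2462.4 − 122.8 = 2278.14.
∂Q/∂Y = +0.0456, so E_I = 0.0456·(54000/2278.14) ≈ 1.081.
E_I > 1: normal good (luxury).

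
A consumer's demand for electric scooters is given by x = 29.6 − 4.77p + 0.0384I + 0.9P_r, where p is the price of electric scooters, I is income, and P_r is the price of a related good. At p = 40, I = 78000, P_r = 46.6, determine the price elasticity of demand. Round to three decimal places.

x = 29.6 − 4.77(40) + 0.0384(78000) + 0.9(46.6) = 29.6 − 190.8 + 2995.2 + 41.94 = 2875.94.
∂x/∂p = −4.77, so E_p = (−4.77)·(40/2875.94) ≈ -0.066.
|E_p| < 1: demand is inelastic.

-0.066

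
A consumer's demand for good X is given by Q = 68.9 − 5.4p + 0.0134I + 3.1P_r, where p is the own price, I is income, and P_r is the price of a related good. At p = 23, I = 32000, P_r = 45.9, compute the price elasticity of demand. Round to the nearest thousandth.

Evaluating quantity at (p, I, P_r) gives Q = 68.9 − 5.4(23) + 0.0134(32000) + 3.1(45.9) = 68.9 − 124.2 + 428.8 + 142.29 = 515.79.
∂Q/∂p = −5.4, so E_p = (−5.4)·(23/515.79) ≈ -0.241.
|E_p| < 1: demand is inelastic.

-0.241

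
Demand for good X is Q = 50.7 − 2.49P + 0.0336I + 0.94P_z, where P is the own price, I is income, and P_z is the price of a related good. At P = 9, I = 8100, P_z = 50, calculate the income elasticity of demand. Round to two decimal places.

Q = 50.7 − 2.49(9) + 0.0336(8100) + 0.94(50) = 50.7 − 22.41 + 272.16 + 47 = 347.45.
∂Q/∂I = +0.0336, so E_I = 0.0336·(8100/347.45) ≈ 0.78.
E_I ∈ (0,1): normal good (necessity).

0.78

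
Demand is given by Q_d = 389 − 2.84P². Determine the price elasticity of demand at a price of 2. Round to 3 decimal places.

-0.060

At P = 2, Q_d = 377.64.
dQ_d/dP = −2·2.84·P = −11.36.
Point elasticity E = (dQ_d/dP)·(P/Q_d) = -11.36 × 2/377.64 ≈ -0.060.
|E| < 1, so demand is inelastic at this price.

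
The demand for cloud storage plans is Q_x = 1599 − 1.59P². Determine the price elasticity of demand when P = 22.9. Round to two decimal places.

At P = 22.9, Q_x = 765.1881.
dQ_x/dP = −2·1.59·P = −72.822.
Point elasticity E = (dQ_x/dP)·(P/Q_x) = -72.822 × 22.9/765.1881 ≈ -2.18.
|E| > 1, so demand is elastic at this price.

-2.18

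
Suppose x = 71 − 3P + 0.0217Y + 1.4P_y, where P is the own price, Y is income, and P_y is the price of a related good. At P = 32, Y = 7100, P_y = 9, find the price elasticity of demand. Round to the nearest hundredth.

-0.68

First evaluate x: 71 − 3(32) + 0.0217(7100) + 1.4(9) = 71 − 96 + 154.07 + 12.6 = 141.67.
∂x/∂P = −3, so E_p = (−3)·(32/141.67) ≈ -0.68.
|E_p| < 1: demand is inelastic.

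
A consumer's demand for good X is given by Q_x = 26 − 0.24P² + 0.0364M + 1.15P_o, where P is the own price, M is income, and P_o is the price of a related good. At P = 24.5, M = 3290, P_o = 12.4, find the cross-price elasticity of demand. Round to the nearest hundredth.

0.89

First evaluate Q_x: 26 − 0.24(24.5)² + 0.0364(3290) + 1.15(12.4) = 26 − 144.06 + 119.756 + 14.26 = 15.956.
∂Q_x/∂P_o = +1.15, so E_xy = 1.15·(12.4/15.956) ≈ 0.89.
E_xy > 0: the goods are substitutes.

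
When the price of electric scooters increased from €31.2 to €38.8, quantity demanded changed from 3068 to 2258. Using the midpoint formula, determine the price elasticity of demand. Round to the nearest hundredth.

%Δq = (2258 − 3068)/[(3068 + 2258)/2] = -810/2663 ≈ -0.3042.
%ΔP = (38.8 − 31.2)/[(31.2 + 38.8)/2] = 7.6/35 ≈ 0.2171.
Arc elasticity E = %Δq/%ΔP ≈ -0.3042/0.2171 ≈ -1.40.
|E| > 1: demand is elastic over this range.

-1.40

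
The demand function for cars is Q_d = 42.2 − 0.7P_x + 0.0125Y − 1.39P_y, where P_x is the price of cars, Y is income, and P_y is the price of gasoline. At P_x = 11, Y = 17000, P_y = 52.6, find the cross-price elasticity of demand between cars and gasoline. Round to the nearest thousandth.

At the given point, Q_d = 42.2 − 0.7(11) + 0.0125(17000) − 1.39(52.6) = 42.2 − 7.7 + 212.5 − 73.114 = 173.886.
∂Q_d/∂P_y = −1.39, so E_xy = -1.39·(52.6/173.886) ≈ -0.420.
E_xy < 0: the goods are complements.

-0.420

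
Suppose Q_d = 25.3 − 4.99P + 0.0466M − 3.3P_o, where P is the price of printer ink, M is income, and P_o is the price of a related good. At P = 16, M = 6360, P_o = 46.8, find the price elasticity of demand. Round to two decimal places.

-0.91

First evaluate Q_d: 25.3 − 4.99(16) + 0.0466(6360) − 3.3(46.8) = 25.3 − 79.84 + 296.376 − 154.44 = 87.396.
∂Q_d/∂P = −4.99, so E_p = (−4.99)·(16/87.396) ≈ -0.91.
|E_p| < 1: demand is inelastic.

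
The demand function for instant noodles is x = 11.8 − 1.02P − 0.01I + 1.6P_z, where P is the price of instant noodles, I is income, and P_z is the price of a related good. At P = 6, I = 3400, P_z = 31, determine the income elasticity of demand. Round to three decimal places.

-1.598

First evaluate x: 11.8 − 1.02(6) − 0.01(3400) + 1.6(31) = 11.8 − 6.12 − 34 + 49.6 = 21.28.
∂x/∂I = −0.01, so E_I = -0.01·(3400/21.28) ≈ -1.598.
E_I < 0: inferior good.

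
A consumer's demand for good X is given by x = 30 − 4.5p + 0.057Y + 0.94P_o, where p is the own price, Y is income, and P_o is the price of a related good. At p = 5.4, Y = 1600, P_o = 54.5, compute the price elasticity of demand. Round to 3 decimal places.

Evaluating quantity at (p, Y, P_o) gives x = 30 − 4.5(5.4) + 0.057(1600) + 0.94(54.5) = 30 − 24.3 + 91.2 + 51.23 = 148.13.
∂x/∂p = −4.5, so E_p = (−4.5)·(5.4/148.13) ≈ -0.164.
|E_p| < 1: demand is inelastic.

-0.164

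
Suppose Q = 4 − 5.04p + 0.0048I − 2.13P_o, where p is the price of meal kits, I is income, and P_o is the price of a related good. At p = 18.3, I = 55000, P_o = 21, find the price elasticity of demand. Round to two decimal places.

-0.70

Evaluating quantity at (p, I, P_o) gives Q = 4 − 5.04(18.3) + 0.0048(55000) − 2.13(21) = 4 − 92.232 + 264 − 44.73 = 131.038.
∂Q/∂p = −5.04, so E_p = (−5.04)·(18.3/131.038) ≈ -0.70.
|E_p| < 1: demand is inelastic.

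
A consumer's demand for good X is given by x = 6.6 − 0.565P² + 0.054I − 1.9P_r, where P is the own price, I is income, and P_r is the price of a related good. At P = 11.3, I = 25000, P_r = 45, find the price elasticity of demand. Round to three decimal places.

-0.120

x = 6.6 − 0.565(11.3)² + 0.054(25000) − 1.9(45) = 6.6 − 72.1449 + 1350 − 85.5 = 1198.9552.
∂x/∂P = −2·0.565·P = -12.769, so E_p = -12.769·(11.3/1198.9552) ≈ -0.120.
|E_p| < 1: demand is inelastic.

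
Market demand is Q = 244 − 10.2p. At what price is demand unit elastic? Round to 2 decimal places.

For linear demand Q = a − bp, E = −bp/(a − bp). |E| = 1 ⇒ bp = a − bp ⇒ p = a/(2b).
p = 244/(2·10.2) ≈ 11.96.

11.96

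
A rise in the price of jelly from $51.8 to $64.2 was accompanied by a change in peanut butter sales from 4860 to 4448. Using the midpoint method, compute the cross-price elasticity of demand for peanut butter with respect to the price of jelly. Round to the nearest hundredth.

%ΔQ_x = (4448 − 4860)/[(4860+4448)/2] = -412/4654 ≈ -0.0885.
%ΔP_y = (64.2 − 51.8)/[(51.8+64.2)/2] ≈ 0.2138.
E_xy = -0.0885/0.2138 ≈ -0.41.
E_xy < 0, so peanut butter and jelly are complements.

-0.41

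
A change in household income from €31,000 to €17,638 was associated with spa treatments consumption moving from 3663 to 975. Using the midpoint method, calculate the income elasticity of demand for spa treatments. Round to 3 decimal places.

2.110

%ΔQ = (975 − 3663)/[(3663+975)/2] = -2688/2319 ≈ -1.1591.
%ΔI = (17,638 − 31,000)/[(31,000+17,638)/2] = -13362/24319 ≈ -0.5494.
E_I = %ΔQ/%ΔI ≈ 2.110.
E_I > 1: normal good (luxury).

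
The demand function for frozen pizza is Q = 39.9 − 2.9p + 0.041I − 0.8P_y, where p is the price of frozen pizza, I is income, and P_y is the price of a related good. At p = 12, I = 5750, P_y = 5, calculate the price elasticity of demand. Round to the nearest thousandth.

Q = 39.9 − 2.9(12) + 0.041(5750) − 0.8(5) = 39.9 − 34.8 + 235.75 − 4 = 236.85.
∂Q/∂p = −2.9, so E_p = (−2.9)·(12/236.85) ≈ -0.147.
|E_p| < 1: demand is inelastic.

-0.147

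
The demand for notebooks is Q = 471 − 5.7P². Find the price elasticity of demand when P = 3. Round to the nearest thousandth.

-0.244

At P = 3, Q = 419.7.
dQ/dP = −2·5.7·P = −34.2.
Point elasticity E = (dQ/dP)·(P/Q) = -34.2 × 3/419.7 ≈ -0.244.
|E| < 1, so demand is inelastic at this price.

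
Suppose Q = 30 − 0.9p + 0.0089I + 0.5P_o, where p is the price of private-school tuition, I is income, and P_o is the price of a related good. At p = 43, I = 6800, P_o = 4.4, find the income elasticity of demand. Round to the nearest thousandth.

1.120

At the given point, Q = 30 − 0.9(43) + 0.0089(6800) + 0.5(4.4) = 30 − 38.7 + 60.52 + 2.2 = 54.02.
∂Q/∂I = +0.0089, so E_I = 0.0089·(6800/54.02) ≈ 1.120.
E_I > 1: normal good (luxury).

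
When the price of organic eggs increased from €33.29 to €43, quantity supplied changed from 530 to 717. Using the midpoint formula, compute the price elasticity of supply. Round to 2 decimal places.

1.18

%Δq = (717 − 530)/[(530 + 717)/2] = 187/623.5 ≈ 0.2999.
%ΔP = (43 − 33.29)/[(33.29 + 43)/2] = 9.71/38.145 ≈ 0.2546.
Arc elasticity E = %Δq/%ΔP ≈ 0.2999/0.2546 ≈ 1.18.
|E| > 1: supply is elastic over this range.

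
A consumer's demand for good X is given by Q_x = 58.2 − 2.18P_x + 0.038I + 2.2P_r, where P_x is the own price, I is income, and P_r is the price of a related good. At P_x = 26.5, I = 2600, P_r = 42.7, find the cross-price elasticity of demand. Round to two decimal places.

Q_x = 58.2 − 2.18(26.5) + 0.038(2600) + 2.2(42.7) = 58.2 − 57.77 + 98.8 + 93.94 = 193.17.
∂Q_x/∂P_r = +2.2, so E_xy = 2.2·(42.7/193.17) ≈ 0.49.
E_xy > 0: the goods are substitutes.

0.49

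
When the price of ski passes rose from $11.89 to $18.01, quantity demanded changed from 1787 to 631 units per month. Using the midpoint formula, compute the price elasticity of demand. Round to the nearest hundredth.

-2.34

%Δq = (631 − 1787)/[(1787 + 631)/2] = -1156/1209 ≈ -0.9562.
%ΔP = (18.01 − 11.89)/[(11.89 + 18.01)/2] = 6.12/14.95 ≈ 0.4094.
Arc elasticity E = %Δq/%ΔP ≈ -0.9562/0.4094 ≈ -2.34.
|E| > 1: demand is elastic over this range.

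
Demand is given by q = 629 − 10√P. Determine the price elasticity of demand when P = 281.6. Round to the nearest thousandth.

At P = 281.6, q = 461.1906.
dq/dP = −10/(2√P) = −10/(2·16.7809).
Point elasticity E = (dq/dP)·(P/q) = -0.298 × 281.6/461.1906 ≈ -0.182.
|E| < 1, so demand is inelastic at this price.

-0.182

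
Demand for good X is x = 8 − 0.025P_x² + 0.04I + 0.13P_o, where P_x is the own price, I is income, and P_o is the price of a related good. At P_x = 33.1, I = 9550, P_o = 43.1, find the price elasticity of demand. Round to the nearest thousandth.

-0.149

Evaluating quantity at (P_x, I, P_o) gives x = 8 − 0.025(33.1)² + 0.04(9550) + 0.13(43.1) = 8 − 27.3903 + 382 + 5.603 = 368.2128.
∂x/∂P_x = −2·0.025·P_x = -1.655, so E_p = -1.655·(33.1/368.2128) ≈ -0.149.
|E_p| < 1: demand is inelastic.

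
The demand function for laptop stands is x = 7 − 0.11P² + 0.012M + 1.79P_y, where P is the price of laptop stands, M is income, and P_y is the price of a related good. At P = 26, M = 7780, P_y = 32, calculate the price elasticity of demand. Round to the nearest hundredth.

At the given point, x = 7 − 0.11(26)² + 0.012(7780) + 1.79(32) = 7 − 74.36 + 93.36 + 57.28 = 83.28.
∂x/∂P = −2·0.11·P = -5.72, so E_p = -5.72·(26/83.28) ≈ -1.79.
|E_p| > 1: demand is elastic.

-1.79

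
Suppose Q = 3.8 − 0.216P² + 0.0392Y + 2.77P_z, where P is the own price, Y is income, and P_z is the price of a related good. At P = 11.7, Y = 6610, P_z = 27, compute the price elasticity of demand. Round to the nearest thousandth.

First evaluate Q: 3.8 − 0.216(11.7)² + 0.0392(6610) + 2.77(27) = 3.8 − 29.5682 + 259.112 + 74.79 = 308.1338.
∂Q/∂P = −2·0.216·P = -5.0544, so E_p = -5.0544·(11.7/308.1338) ≈ -0.192.
|E_p| < 1: demand is inelastic.

-0.192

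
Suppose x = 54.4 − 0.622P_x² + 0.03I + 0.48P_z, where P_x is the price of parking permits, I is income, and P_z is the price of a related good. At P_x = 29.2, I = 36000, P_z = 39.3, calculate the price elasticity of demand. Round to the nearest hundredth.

Substituting, x = 54.4 − 0.622(29.2)² + 0.03(36000) + 0.48(39.3) = 54.4 − 530.3421 + 1080 + 18.864 = 622.9219.
∂x/∂P_x = −2·0.622·P_x = -36.3248, so E_p = -36.3248·(29.2/622.9219) ≈ -1.70.
|E_p| > 1: demand is elastic.

-1.70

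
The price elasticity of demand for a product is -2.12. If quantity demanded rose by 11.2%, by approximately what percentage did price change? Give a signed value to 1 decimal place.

%ΔQ ≈ E × %ΔP ⇒ %ΔP = %ΔQ / E = (11.2%)/(-2.12) ≈ -5.3%.

-5.3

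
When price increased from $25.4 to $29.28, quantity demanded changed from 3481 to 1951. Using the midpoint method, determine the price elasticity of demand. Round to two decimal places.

%ΔQ = (1951 − 3481)/[(3481 + 1951)/2] = -1530/2716 ≈ -0.5633.
%Δp = (29.28 − 25.4)/[(25.4 + 29.28)/2] = 3.88/27.34 ≈ 0.1419.
Arc elasticity E = %ΔQ/%Δp ≈ -0.5633/0.1419 ≈ -3.97.
|E| > 1: demand is elastic over this range.

-3.97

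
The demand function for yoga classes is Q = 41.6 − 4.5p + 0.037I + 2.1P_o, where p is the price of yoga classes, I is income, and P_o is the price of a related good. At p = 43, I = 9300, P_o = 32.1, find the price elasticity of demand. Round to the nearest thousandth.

-0.745

Q = 41.6 − 4.5(43) + 0.037(9300) + 2.1(32.1) = 41.6 − 193.5 + 344.1 + 67.41 = 259.61.
∂Q/∂p = −4.5, so E_p = (−4.5)·(43/259.61) ≈ -0.745.
|E_p| < 1: demand is inelastic.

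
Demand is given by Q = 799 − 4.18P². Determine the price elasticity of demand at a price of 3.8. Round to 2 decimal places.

At P = 3.8, Q = 738.6408.
dQ/dP = −2·4.18·P = −31.768.
Point elasticity E = (dQ/dP)·(P/Q) = -31.768 × 3.8/738.6408 ≈ -0.16.
|E| < 1, so demand is inelastic at this price.

-0.16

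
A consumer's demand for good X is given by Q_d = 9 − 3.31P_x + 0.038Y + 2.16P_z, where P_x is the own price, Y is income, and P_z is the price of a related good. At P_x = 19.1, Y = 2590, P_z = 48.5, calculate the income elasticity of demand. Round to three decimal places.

0.661

Evaluating quantity at (P_x, Y, P_z) gives Q_d = 9 − 3.31(19.1) + 0.038(2590) + 2.16(48.5) = 9 − 63.221 + 98.42 + 104.76 = 148.959.
∂Q_d/∂Y = +0.038, so E_I = 0.038·(2590/148.959) ≈ 0.661.
E_I ∈ (0,1): normal good (necessity).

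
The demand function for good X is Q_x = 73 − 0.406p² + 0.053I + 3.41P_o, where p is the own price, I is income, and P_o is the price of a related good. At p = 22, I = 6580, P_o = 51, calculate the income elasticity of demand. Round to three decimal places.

Evaluating quantity at (p, I, P_o) gives Q_x = 73 − 0.406(22)² + 0.053(6580) + 3.41(51) = 73 − 196.504 + 348.74 + 173.91 = 399.146.
∂Q_x/∂I = +0.053, so E_I = 0.053·(6580/399.146) ≈ 0.874.
E_I ∈ (0,1): normal good (necessity).

0.874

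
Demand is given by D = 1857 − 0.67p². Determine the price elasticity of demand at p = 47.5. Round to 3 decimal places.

At p = 47.5, D = 345.3125.
dD/dp = −2·0.67·p = −63.65.
Point elasticity E = (dD/dp)·(p/D) = -63.65 × 47.5/345.3125 ≈ -8.755.
|E| > 1, so demand is elastic at this price.

-8.755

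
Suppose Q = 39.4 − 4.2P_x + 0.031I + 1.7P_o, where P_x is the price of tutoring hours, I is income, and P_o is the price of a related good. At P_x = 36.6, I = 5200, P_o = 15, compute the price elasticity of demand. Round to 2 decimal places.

-2.12

At the given point, Q = 39.4 − 4.2(36.6) + 0.031(5200) + 1.7(15) = 39.4 − 153.72 + 161.2 + 25.5 = 72.38.
∂Q/∂P_x = −4.2, so E_p = (−4.2)·(36.6/72.38) ≈ -2.12.
|E_p| > 1: demand is elastic.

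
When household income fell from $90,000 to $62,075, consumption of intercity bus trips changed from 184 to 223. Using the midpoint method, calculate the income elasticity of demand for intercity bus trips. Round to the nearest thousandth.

-0.522

%ΔQ = (223 − 184)/[(184+223)/2] = 39/203.5 ≈ 0.1916.
%ΔI = (62,075 − 90,000)/[(90,000+62,075)/2] = -27925/76037.5 ≈ -0.3673.
E_I = %ΔQ/%ΔI ≈ -0.522.
E_I < 0: inferior good.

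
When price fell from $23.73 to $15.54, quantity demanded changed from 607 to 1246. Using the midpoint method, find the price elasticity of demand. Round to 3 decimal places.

%ΔQ = (1246 − 607)/[(607 + 1246)/2] = 639/926.5 ≈ 0.6897.
%Δp = (15.54 − 23.73)/[(23.73 + 15.54)/2] = -8.19/19.635 ≈ -0.4171.
Arc elasticity E = %ΔQ/%Δp ≈ 0.6897/-0.4171 ≈ -1.653.
|E| > 1: demand is elastic over this range.

-1.653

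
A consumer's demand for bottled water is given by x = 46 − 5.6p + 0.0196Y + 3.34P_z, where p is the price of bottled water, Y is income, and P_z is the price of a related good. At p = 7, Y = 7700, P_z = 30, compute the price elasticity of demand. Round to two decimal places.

-0.15

First evaluate x: 46 − 5.6(7) + 0.0196(7700) + 3.34(30) = 46 − 39.2 + 150.92 + 100.2 = 257.92.
∂x/∂p = −5.6, so E_p = (−5.6)·(7/257.92) ≈ -0.15.
|E_p| < 1: demand is inelastic.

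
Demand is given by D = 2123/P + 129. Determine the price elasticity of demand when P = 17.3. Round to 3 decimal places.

At P = 17.3, D = 251.7168.
dD/dP = −2123/P² = −7.0935.
Point elasticity E = (dD/dP)·(P/D) = -7.0935 × 17.3/251.7168 ≈ -0.488.
|E| < 1, so demand is inelastic at this price.

-0.488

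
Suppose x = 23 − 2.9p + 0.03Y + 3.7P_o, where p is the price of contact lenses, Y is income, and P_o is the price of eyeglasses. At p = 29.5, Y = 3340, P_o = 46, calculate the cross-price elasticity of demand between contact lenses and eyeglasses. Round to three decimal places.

First evaluate x: 23 − 2.9(29.5) + 0.03(3340) + 3.7(46) = 23 − 85.55 + 100.2 + 170.2 = 207.85.
∂x/∂P_o = +3.7, so E_xy = 3.7·(46/207.85) ≈ 0.819.
E_xy > 0: the goods are substitutes.

0.819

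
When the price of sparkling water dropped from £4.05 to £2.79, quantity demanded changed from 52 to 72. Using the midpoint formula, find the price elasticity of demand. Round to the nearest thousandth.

-0.876

%ΔQ = (72 − 52)/[(52 + 72)/2] = 20/62 ≈ 0.3226.
%Δp = (2.79 − 4.05)/[(4.05 + 2.79)/2] = -1.26/3.42 ≈ -0.3684.
Arc elasticity E = %ΔQ/%Δp ≈ 0.3226/-0.3684 ≈ -0.876.
|E| < 1: demand is inelastic over this range.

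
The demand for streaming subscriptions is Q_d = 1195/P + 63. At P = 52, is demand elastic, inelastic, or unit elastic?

At P = 52, Q_d = 85.9808.
dQ_d/dP = −1195/P² = −0.4419.
Point elasticity E = (dQ_d/dP)·(P/Q_d) = -0.4419 × 52/85.9808 ≈ -0.267.
|E| ≈ 0.267 < 1, so demand is inelastic.

inelastic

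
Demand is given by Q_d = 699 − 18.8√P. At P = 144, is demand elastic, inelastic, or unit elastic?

inelastic

At P = 144, Q_d = 473.4.
dQ_d/dP = −18.8/(2√P) = −18.8/(2·12).
Point elasticity E = (dQ_d/dP)·(P/Q_d) = -0.7833 × 144/473.4 ≈ -0.238.
|E| ≈ 0.238 < 1, so demand is inelastic.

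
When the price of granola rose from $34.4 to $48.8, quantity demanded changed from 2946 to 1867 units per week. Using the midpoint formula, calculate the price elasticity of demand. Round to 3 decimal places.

%ΔQ = (1867 − 2946)/[(2946 + 1867)/2] = -1079/2406.5 ≈ -0.4484.
%Δp = (48.8 − 34.4)/[(34.4 + 48.8)/2] = 14.4/41.6 ≈ 0.3462.
Arc elasticity E = %ΔQ/%Δp ≈ -0.4484/0.3462 ≈ -1.295.
|E| > 1: demand is elastic over this range.

-1.295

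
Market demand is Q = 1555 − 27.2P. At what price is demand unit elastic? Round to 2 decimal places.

For linear demand Q = a − bP, E = −bP/(a − bP). |E| = 1 ⇒ bP = a − bP ⇒ P = a/(2b).
P = 1555/(2·27.2) ≈ 28.58.

28.58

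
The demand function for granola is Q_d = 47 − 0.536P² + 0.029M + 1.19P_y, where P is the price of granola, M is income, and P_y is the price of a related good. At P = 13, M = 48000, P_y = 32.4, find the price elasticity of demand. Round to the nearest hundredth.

Evaluating quantity at (P, M, P_y) gives Q_d = 47 − 0.536(13)² + 0.029(48000) + 1.19(32.4) = 47 − 90.584 + 1392 + 38.556 = 1386.972.
∂Q_d/∂P = −2·0.536·P = -13.936, so E_p = -13.936·(13/1386.972) ≈ -0.13.
|E_p| < 1: demand is inelastic.

-0.13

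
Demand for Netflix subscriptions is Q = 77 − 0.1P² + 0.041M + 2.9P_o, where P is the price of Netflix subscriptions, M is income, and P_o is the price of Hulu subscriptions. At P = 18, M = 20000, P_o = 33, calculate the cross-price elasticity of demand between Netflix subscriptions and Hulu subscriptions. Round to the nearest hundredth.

Evaluating quantity at (P, M, P_o) gives Q = 77 − 0.1(18)² + 0.041(20000) + 2.9(33) = 77 − 32.4 + 820 + 95.7 = 960.3.
∂Q/∂P_o = +2.9, so E_xy = 2.9·(33/960.3) ≈ 0.10.
E_xy > 0: the goods are substitutes.

0.10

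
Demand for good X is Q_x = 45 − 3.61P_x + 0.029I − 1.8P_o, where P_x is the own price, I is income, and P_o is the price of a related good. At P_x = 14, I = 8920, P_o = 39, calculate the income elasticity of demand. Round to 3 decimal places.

Evaluating quantity at (P_x, I, P_o) gives Q_x = 45 − 3.61(14) + 0.029(8920) − 1.8(39) = 45 − 50.54 + 258.68 − 70.2 = 182.94.
∂Q_x/∂I = +0.029, so E_I = 0.029·(8920/182.94) ≈ 1.414.
E_I > 1: normal good (luxury).

1.414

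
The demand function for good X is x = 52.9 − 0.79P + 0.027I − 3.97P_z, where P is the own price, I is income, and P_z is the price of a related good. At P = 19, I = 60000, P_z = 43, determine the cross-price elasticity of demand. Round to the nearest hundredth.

Substituting, x = 52.9 − 0.79(19) + 0.027(60000) − 3.97(43) = 52.9 − 15.01 + 1620 − 170.71 = 1487.18.
∂x/∂P_z = −3.97, so E_xy = -3.97·(43/1487.18) ≈ -0.11.
E_xy < 0: the goods are complements.

-0.11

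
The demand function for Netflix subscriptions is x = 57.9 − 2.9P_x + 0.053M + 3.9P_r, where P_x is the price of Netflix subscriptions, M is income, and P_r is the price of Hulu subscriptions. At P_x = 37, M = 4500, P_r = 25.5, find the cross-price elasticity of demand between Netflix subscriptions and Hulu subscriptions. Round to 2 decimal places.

0.34

First evaluate x: 57.9 − 2.9(37) + 0.053(4500) + 3.9(25.5) = 57.9 − 107.3 + 238.5 + 99.45 = 288.55.
∂x/∂P_r = +3.9, so E_xy = 3.9·(25.5/288.55) ≈ 0.34.
E_xy > 0: the goods are substitutes.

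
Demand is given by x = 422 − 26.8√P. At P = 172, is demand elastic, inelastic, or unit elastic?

At P = 172, x = 70.5213.
dx/dP = −26.8/(2√P) = −26.8/(2·13.1149).
Point elasticity E = (dx/dP)·(P/x) = -1.0217 × 172/70.5213 ≈ -2.492.
|E| ≈ 2.492 > 1, so demand is elastic.

elastic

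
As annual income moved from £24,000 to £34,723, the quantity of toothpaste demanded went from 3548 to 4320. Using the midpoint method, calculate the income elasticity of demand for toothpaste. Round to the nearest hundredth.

%ΔQ = (4320 − 3548)/[(3548+4320)/2] = 772/3934 ≈ 0.1962.
%ΔI = (34,723 − 24,000)/[(24,000+34,723)/2] = 10723/29361.5 ≈ 0.3652.
E_I = %ΔQ/%ΔI ≈ 0.54.
E_I ∈ (0,1): normal good (necessity).

0.54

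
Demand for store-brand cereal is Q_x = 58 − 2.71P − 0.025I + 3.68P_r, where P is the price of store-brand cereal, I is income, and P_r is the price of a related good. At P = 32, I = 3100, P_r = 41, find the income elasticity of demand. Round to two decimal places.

-1.74

Q_x = 58 − 2.71(32) − 0.025(3100) + 3.68(41) = 58 − 86.72 − 77.5 + 150.88 = 44.66.
∂Q_x/∂I = −0.025, so E_I = -0.025·(3100/44.66) ≈ -1.74.
E_I < 0: inferior good.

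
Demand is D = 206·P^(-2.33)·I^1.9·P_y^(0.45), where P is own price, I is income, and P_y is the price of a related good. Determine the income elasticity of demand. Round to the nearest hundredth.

1.90

For a Cobb–Douglas (constant-elasticity) form D = A·I^α·…, the elasticity with respect to I equals the exponent α at every point.
Here the exponent on I is 1.9, so the income elasticity of demand is 1.90.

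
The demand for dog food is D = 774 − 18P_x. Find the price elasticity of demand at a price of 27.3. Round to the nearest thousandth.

-1.739

At P_x = 27.3, D = 282.6.
dD/dP_x = −18.
Point elasticity E = (dD/dP_x)·(P_x/D) = -18 × 27.3/282.6 ≈ -1.739.
|E| > 1, so demand is elastic at this price.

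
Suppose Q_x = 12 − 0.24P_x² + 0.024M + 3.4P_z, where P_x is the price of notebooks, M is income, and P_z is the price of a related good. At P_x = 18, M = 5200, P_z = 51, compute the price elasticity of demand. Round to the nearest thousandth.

-0.669

Evaluating quantity at (P_x, M, P_z) gives Q_x = 12 − 0.24(18)² + 0.024(5200) + 3.4(51) = 12 − 77.76 + 124.8 + 173.4 = 232.44.
∂Q_x/∂P_x = −2·0.24·P_x = -8.64, so E_p = -8.64·(18/232.44) ≈ -0.669.
|E_p| < 1: demand is inelastic.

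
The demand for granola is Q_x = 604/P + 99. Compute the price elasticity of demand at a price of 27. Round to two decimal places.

-0.18

At P = 27, Q_x = 121.3704.
dQ_x/dP = −604/P² = −0.8285.
Point elasticity E = (dQ_x/dP)·(P/Q_x) = -0.8285 × 27/121.3704 ≈ -0.18.
|E| < 1, so demand is inelastic at this price.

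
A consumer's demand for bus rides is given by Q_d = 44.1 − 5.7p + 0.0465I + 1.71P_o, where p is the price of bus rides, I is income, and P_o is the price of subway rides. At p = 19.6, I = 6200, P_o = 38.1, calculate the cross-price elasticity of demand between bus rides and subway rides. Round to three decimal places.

0.228

First evaluate Q_d: 44.1 − 5.7(19.6) + 0.0465(6200) + 1.71(38.1) = 44.1 − 111.72 + 288.3 + 65.151 = 285.831.
∂Q_d/∂P_o = +1.71, so E_xy = 1.71·(38.1/285.831) ≈ 0.228.
E_xy > 0: the goods are substitutes.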